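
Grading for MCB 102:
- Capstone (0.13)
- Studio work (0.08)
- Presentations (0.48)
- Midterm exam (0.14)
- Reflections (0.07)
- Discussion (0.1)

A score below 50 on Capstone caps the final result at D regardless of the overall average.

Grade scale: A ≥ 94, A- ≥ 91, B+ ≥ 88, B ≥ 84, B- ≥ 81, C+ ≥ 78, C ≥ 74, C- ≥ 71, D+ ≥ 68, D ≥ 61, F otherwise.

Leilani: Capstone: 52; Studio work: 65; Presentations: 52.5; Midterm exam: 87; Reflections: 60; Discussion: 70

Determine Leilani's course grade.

F

Capstone score 52 ≥ 50: minimum met.
Weighted total:
  Capstone 52 × 0.13 = 6.76
  Studio work 65 × 0.08 = 5.2
  Presentations 52.5 × 0.48 = 25.2
  Midterm exam 87 × 0.14 = 12.18
  Reflections 60 × 0.07 = 4.2
  Discussion 70 × 0.1 = 7
Sum = 60.54
60.54 < 61 → F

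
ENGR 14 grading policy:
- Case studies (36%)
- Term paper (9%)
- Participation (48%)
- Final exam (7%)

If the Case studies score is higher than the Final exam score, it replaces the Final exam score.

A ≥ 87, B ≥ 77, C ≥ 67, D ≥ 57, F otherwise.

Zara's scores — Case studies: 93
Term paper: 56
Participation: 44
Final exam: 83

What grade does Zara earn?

Case studies (93) > Final exam (83), so Final exam counts as 93.
Weighted total:
  Case studies 93 × 0.36 = 33.48
  Term paper 56 × 0.09 = 5.04
  Participation 44 × 0.48 = 21.12
  Final exam 93 × 0.07 = 6.51
Sum = 66.15
66.15 is ≥ 57 and < 67 → D

D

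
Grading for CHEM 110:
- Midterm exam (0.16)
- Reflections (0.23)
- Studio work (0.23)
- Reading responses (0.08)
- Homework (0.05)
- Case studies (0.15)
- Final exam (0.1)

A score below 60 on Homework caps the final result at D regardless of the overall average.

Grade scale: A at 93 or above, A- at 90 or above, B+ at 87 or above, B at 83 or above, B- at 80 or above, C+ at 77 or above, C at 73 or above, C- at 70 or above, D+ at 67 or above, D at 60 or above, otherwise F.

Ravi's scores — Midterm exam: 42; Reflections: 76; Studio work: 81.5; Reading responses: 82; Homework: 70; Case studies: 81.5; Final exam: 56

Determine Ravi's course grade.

C-

Homework score 70 ≥ 60: minimum met.
Weighted total:
  Midterm exam 42 × 0.16 = 6.72
  Reflections 76 × 0.23 = 17.48
  Studio work 81.5 × 0.23 = 18.745
  Reading responses 82 × 0.08 = 6.56
  Homework 70 × 0.05 = 3.5
  Case studies 81.5 × 0.15 = 12.225
  Final exam 56 × 0.1 = 5.6
Sum = 70.83
70.83 is ≥ 70 and < 73 → C-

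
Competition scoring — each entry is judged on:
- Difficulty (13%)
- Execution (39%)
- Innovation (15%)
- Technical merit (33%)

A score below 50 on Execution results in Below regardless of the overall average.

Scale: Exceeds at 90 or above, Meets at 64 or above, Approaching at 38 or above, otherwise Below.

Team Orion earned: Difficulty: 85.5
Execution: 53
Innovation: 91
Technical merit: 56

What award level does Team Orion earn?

Approaching

Execution score 53 ≥ 50: minimum met.
Weighted total:
  Difficulty 85.5 × 0.13 = 11.115
  Execution 53 × 0.39 = 20.67
  Innovation 91 × 0.15 = 13.65
  Technical merit 56 × 0.33 = 18.48
Sum = 63.915
63.915 is ≥ 38 and < 64 → Approaching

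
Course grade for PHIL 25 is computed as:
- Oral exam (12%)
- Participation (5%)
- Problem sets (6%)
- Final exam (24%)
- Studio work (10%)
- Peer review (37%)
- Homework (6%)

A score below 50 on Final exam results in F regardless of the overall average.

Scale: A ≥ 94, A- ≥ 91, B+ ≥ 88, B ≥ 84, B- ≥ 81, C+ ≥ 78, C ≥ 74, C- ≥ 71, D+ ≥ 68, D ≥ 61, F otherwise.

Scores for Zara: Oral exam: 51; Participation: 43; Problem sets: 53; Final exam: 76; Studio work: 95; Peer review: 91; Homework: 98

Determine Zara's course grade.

C+

Final exam score 76 ≥ 50: minimum met.
Weighted total:
  Oral exam 51 × 0.12 = 6.12
  Participation 43 × 0.05 = 2.15
  Problem sets 53 × 0.06 = 3.18
  Final exam 76 × 0.24 = 18.24
  Studio work 95 × 0.1 = 9.5
  Peer review 91 × 0.37 = 33.67
  Homework 98 × 0.06 = 5.88
Sum = 78.74
78.74 is ≥ 78 and < 81 → C+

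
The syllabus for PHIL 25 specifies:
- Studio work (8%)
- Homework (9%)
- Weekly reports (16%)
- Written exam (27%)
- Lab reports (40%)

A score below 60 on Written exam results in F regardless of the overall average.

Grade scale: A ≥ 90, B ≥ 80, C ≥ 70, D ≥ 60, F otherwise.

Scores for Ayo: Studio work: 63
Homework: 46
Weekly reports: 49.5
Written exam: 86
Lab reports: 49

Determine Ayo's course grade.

Written exam score 86 ≥ 60: minimum met.
Weighted total:
  Studio work 63 × 0.08 = 5.04
  Homework 46 × 0.09 = 4.14
  Weekly reports 49.5 × 0.16 = 7.92
  Written exam 86 × 0.27 = 23.22
  Lab reports 49 × 0.4 = 19.6
Sum = 59.92
59.92 < 60 → F

F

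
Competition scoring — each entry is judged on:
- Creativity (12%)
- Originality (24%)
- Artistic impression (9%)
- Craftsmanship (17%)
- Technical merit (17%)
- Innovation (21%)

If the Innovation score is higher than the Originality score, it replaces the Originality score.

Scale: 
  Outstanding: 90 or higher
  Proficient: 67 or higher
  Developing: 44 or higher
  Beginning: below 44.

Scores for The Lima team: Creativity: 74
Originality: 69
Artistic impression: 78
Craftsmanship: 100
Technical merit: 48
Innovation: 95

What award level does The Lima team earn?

Proficient

Innovation (95) > Originality (69), so Originality counts as 95.
Weighted total:
  Creativity 74 × 0.12 = 8.88
  Originality 95 × 0.24 = 22.8
  Artistic impression 78 × 0.09 = 7.02
  Craftsmanship 100 × 0.17 = 17
  Technical merit 48 × 0.17 = 8.16
  Innovation 95 × 0.21 = 19.95
Sum = 83.81
83.81 is ≥ 67 and < 90 → Proficient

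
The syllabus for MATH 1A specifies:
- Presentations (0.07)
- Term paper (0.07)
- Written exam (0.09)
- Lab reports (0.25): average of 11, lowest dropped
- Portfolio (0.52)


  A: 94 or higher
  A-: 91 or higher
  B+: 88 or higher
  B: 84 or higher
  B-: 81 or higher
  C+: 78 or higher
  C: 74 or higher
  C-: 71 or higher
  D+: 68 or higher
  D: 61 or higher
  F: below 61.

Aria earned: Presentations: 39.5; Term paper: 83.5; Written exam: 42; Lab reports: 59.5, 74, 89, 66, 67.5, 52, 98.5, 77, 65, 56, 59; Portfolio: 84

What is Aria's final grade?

Lab reports: drop 52 → average of remaining 10 = 711.5/10 = 71.15
Weighted total:
  Presentations 39.5 × 0.07 = 2.765
  Term paper 83.5 × 0.07 = 5.845
  Written exam 42 × 0.09 = 3.78
  Lab reports 71.15 × 0.25 = 17.7875
  Portfolio 84 × 0.52 = 43.68
Sum = 73.8575
73.8575 is ≥ 71 and < 74 → C-

C-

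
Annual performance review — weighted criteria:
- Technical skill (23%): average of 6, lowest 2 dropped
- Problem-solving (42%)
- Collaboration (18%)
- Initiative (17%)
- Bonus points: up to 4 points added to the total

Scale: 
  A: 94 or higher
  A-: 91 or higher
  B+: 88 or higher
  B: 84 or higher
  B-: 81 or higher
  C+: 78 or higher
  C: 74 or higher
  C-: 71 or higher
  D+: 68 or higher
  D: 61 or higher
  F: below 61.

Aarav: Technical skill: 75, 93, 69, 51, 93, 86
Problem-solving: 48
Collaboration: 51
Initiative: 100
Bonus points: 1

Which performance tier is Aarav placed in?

D

Technical skill: drop 51, 69 → average of remaining 4 = 347/4 = 86.75
Weighted total:
  Technical skill 86.75 × 0.23 = 19.9525
  Problem-solving 48 × 0.42 = 20.16
  Collaboration 51 × 0.18 = 9.18
  Initiative 100 × 0.17 = 17
Sum = 66.2925
Bonus points: 66.2925 + 1 = 67.2925
67.2925 is ≥ 61 and < 68 → D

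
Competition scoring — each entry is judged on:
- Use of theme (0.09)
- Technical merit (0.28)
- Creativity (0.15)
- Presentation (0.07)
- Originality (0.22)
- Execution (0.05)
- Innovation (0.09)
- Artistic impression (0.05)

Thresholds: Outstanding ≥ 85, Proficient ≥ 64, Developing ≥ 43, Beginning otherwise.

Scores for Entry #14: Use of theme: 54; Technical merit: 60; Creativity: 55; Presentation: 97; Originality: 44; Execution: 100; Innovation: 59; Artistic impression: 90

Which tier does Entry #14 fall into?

Weighted total:
  Use of theme 54 × 0.09 = 4.86
  Technical merit 60 × 0.28 = 16.8
  Creativity 55 × 0.15 = 8.25
  Presentation 97 × 0.07 = 6.79
  Originality 44 × 0.22 = 9.68
  Execution 100 × 0.05 = 5
  Innovation 59 × 0.09 = 5.31
  Artistic impression 90 × 0.05 = 4.5
Sum = 61.19
61.19 is ≥ 43 and < 64 → Developing

Developing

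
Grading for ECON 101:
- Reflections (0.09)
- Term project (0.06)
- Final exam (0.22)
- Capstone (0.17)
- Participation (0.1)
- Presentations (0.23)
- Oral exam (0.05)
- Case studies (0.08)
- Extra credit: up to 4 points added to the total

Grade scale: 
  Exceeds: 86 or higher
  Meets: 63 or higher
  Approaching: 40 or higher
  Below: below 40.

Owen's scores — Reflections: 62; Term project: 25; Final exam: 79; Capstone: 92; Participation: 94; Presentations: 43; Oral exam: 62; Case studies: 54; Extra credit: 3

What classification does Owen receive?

Weighted total:
  Reflections 62 × 0.09 = 5.58
  Term project 25 × 0.06 = 1.5
  Final exam 79 × 0.22 = 17.38
  Capstone 92 × 0.17 = 15.64
  Participation 94 × 0.1 = 9.4
  Presentations 43 × 0.23 = 9.89
  Oral exam 62 × 0.05 = 3.1
  Case studies 54 × 0.08 = 4.32
Sum = 66.81
Extra credit: 66.81 + 3 = 69.81
69.81 is ≥ 63 and < 86 → Meets

Meets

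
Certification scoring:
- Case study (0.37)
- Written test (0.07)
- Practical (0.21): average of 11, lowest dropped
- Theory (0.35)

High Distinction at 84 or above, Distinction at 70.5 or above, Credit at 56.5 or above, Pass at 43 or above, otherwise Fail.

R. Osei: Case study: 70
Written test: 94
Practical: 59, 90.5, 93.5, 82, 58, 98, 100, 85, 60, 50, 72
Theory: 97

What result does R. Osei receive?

Distinction

Practical: drop 50 → average of remaining 10 = 798/10 = 79.8
Weighted total:
  Case study 70 × 0.37 = 25.9
  Written test 94 × 0.07 = 6.58
  Practical 79.8 × 0.21 = 16.758
  Theory 97 × 0.35 = 33.95
Sum = 83.188
83.188 is ≥ 70.5 and < 84 → Distinction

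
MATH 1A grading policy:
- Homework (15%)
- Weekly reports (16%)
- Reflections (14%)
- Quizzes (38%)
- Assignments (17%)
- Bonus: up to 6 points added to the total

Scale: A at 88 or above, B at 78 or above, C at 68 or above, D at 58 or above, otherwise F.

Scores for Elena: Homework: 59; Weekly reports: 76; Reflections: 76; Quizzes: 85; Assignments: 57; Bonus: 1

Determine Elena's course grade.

C

Weighted total:
  Homework 59 × 0.15 = 8.85
  Weekly reports 76 × 0.16 = 12.16
  Reflections 76 × 0.14 = 10.64
  Quizzes 85 × 0.38 = 32.3
  Assignments 57 × 0.17 = 9.69
Sum = 73.64
Bonus: 73.64 + 1 = 74.64
74.64 is ≥ 68 and < 78 → C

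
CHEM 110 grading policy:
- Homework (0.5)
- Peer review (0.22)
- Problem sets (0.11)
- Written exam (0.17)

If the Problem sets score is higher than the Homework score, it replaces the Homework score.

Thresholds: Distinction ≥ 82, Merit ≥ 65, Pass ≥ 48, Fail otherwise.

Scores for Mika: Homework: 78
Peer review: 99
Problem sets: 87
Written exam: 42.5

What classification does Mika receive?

Problem sets (87) > Homework (78), so Homework counts as 87.
Weighted total:
  Homework 87 × 0.5 = 43.5
  Peer review 99 × 0.22 = 21.78
  Problem sets 87 × 0.11 = 9.57
  Written exam 42.5 × 0.17 = 7.225
Sum = 82.075
82.075 ≥ 82 → Distinction

Distinction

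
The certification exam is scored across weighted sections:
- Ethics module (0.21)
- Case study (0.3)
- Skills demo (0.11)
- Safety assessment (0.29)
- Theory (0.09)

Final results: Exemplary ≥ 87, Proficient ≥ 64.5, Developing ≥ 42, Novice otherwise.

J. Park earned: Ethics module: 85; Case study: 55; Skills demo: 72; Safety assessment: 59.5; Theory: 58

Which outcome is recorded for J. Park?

Proficient

Weighted total:
  Ethics module 85 × 0.21 = 17.85
  Case study 55 × 0.3 = 16.5
  Skills demo 72 × 0.11 = 7.92
  Safety assessment 59.5 × 0.29 = 17.255
  Theory 58 × 0.09 = 5.22
Sum = 64.745
64.745 is ≥ 64.5 and < 87 → Proficient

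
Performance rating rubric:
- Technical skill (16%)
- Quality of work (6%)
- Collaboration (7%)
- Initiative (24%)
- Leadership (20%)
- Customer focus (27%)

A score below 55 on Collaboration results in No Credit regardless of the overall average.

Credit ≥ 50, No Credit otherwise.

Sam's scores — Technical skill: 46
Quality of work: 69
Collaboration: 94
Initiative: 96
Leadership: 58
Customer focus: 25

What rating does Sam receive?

Collaboration score 94 ≥ 55: minimum met.
Weighted total:
  Technical skill 46 × 0.16 = 7.36
  Quality of work 69 × 0.06 = 4.14
  Collaboration 94 × 0.07 = 6.58
  Initiative 96 × 0.24 = 23.04
  Leadership 58 × 0.2 = 11.6
  Customer focus 25 × 0.27 = 6.75
Sum = 59.47
59.47 ≥ 50 → Credit

Credit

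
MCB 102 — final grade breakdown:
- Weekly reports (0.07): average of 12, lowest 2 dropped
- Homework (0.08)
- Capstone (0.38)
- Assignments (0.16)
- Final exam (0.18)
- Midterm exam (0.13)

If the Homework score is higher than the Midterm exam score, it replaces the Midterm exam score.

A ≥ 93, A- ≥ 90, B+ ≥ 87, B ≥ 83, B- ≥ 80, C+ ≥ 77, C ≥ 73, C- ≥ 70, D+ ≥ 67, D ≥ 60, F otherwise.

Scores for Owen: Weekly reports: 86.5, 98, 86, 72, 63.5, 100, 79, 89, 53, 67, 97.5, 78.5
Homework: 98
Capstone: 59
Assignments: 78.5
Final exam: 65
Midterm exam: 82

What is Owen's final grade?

C

Weekly reports: drop 53, 63.5 → average of remaining 10 = 853.5/10 = 85.35
Homework (98) > Midterm exam (82), so Midterm exam counts as 98.
Weighted total:
  Weekly reports 85.35 × 0.07 = 5.9745
  Homework 98 × 0.08 = 7.84
  Capstone 59 × 0.38 = 22.42
  Assignments 78.5 × 0.16 = 12.56
  Final exam 65 × 0.18 = 11.7
  Midterm exam 98 × 0.13 = 12.74
Sum = 73.2345
73.2345 is ≥ 73 and < 77 → C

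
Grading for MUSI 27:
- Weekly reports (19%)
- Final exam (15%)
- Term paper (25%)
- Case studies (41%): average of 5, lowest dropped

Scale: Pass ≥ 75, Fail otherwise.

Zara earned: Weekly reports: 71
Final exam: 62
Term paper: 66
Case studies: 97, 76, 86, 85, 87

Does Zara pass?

Pass

Case studies: drop 76 → average of remaining 4 = 355/4 = 88.75
Weighted total:
  Weekly reports 71 × 0.19 = 13.49
  Final exam 62 × 0.15 = 9.3
  Term paper 66 × 0.25 = 16.5
  Case studies 88.75 × 0.41 = 36.3875
Sum = 75.6775
75.6775 ≥ 75 → Pass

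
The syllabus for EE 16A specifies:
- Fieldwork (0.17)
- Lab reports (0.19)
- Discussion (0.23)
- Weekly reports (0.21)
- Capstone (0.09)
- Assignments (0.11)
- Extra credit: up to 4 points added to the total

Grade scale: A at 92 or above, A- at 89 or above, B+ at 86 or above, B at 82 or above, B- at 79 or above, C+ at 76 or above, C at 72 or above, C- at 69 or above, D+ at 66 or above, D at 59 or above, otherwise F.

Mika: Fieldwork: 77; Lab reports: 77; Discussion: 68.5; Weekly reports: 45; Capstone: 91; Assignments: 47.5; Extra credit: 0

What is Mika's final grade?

D+

Weighted total:
  Fieldwork 77 × 0.17 = 13.09
  Lab reports 77 × 0.19 = 14.63
  Discussion 68.5 × 0.23 = 15.755
  Weekly reports 45 × 0.21 = 9.45
  Capstone 91 × 0.09 = 8.19
  Assignments 47.5 × 0.11 = 5.225
Sum = 66.34
Extra credit: 66.34 + 0 = 66.34
66.34 is ≥ 66 and < 69 → D+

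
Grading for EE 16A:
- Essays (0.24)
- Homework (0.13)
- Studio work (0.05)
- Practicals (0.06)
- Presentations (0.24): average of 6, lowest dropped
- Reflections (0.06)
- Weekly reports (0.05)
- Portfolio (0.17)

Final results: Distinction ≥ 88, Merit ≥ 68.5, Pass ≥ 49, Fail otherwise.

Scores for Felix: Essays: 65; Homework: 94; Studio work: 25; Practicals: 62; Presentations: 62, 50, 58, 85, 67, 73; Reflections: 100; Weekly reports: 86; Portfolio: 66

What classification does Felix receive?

Presentations: drop 50 → average of remaining 5 = 345/5 = 69
Weighted total:
  Essays 65 × 0.24 = 15.6
  Homework 94 × 0.13 = 12.22
  Studio work 25 × 0.05 = 1.25
  Practicals 62 × 0.06 = 3.72
  Presentations 69 × 0.24 = 16.56
  Reflections 100 × 0.06 = 6
  Weekly reports 86 × 0.05 = 4.3
  Portfolio 66 × 0.17 = 11.22
Sum = 70.87
70.87 is ≥ 68.5 and < 88 → Merit

Merit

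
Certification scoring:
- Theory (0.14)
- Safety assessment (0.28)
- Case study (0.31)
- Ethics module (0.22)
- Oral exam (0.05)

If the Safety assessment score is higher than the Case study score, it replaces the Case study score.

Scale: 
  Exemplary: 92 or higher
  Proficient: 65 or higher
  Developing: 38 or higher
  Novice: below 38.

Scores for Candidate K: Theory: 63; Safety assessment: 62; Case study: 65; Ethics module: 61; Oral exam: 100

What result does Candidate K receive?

Developing

Safety assessment (62) ≤ Case study (65), so Case study stays at 65.
Weighted total:
  Theory 63 × 0.14 = 8.82
  Safety assessment 62 × 0.28 = 17.36
  Case study 65 × 0.31 = 20.15
  Ethics module 61 × 0.22 = 13.42
  Oral exam 100 × 0.05 = 5
Sum = 64.75
64.75 is ≥ 38 and < 65 → Developing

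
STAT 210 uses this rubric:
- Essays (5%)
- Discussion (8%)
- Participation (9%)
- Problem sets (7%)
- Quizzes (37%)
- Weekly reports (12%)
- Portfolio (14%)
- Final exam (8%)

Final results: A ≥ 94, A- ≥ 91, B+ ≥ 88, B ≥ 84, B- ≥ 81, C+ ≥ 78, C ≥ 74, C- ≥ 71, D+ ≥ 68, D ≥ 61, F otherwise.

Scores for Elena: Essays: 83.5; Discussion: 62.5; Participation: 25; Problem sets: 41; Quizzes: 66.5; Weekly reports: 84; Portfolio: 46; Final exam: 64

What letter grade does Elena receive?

F

Weighted total:
  Essays 83.5 × 0.05 = 4.175
  Discussion 62.5 × 0.08 = 5
  Participation 25 × 0.09 = 2.25
  Problem sets 41 × 0.07 = 2.87
  Quizzes 66.5 × 0.37 = 24.605
  Weekly reports 84 × 0.12 = 10.08
  Portfolio 46 × 0.14 = 6.44
  Final exam 64 × 0.08 = 5.12
Sum = 60.54
60.54 < 61 → F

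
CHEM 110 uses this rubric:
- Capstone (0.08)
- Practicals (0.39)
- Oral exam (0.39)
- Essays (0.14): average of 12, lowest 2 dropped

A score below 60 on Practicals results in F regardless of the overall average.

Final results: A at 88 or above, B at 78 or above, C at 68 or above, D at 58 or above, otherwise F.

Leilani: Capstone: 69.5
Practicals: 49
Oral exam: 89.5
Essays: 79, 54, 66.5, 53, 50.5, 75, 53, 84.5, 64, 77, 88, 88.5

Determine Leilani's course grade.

F

Essays: drop 50.5, 53 → average of remaining 10 = 729.5/10 = 72.95
Practicals score 49 < 60: minimum not met.
Weighted total:
  Capstone 69.5 × 0.08 = 5.56
  Practicals 49 × 0.39 = 19.11
  Oral exam 89.5 × 0.39 = 34.905
  Essays 72.95 × 0.14 = 10.213
Sum = 69.788
Because the Practicals minimum was not met, the result is F.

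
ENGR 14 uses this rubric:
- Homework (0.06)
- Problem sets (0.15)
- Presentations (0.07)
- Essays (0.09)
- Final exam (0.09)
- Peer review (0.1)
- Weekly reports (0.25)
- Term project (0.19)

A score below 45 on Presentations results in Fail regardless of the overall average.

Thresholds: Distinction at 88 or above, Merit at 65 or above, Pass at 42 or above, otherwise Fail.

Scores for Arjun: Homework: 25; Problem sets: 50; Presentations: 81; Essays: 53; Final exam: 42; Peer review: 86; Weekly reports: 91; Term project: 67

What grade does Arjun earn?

Presentations score 81 ≥ 45: minimum met.
Weighted total:
  Homework 25 × 0.06 = 1.5
  Problem sets 50 × 0.15 = 7.5
  Presentations 81 × 0.07 = 5.67
  Essays 53 × 0.09 = 4.77
  Final exam 42 × 0.09 = 3.78
  Peer review 86 × 0.1 = 8.6
  Weekly reports 91 × 0.25 = 22.75
  Term project 67 × 0.19 = 12.73
Sum = 67.3
67.3 is ≥ 65 and < 88 → Merit

Merit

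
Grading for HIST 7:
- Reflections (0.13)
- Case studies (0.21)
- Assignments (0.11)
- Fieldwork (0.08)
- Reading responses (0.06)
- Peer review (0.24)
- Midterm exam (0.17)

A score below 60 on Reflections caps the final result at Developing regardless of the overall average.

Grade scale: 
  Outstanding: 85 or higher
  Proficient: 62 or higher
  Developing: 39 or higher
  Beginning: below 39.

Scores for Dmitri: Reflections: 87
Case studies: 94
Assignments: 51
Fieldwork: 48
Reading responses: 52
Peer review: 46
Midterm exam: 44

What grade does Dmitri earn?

Reflections score 87 ≥ 60: minimum met.
Weighted total:
  Reflections 87 × 0.13 = 11.31
  Case studies 94 × 0.21 = 19.74
  Assignments 51 × 0.11 = 5.61
  Fieldwork 48 × 0.08 = 3.84
  Reading responses 52 × 0.06 = 3.12
  Peer review 46 × 0.24 = 11.04
  Midterm exam 44 × 0.17 = 7.48
Sum = 62.14
62.14 is ≥ 62 and < 85 → Proficient

Proficient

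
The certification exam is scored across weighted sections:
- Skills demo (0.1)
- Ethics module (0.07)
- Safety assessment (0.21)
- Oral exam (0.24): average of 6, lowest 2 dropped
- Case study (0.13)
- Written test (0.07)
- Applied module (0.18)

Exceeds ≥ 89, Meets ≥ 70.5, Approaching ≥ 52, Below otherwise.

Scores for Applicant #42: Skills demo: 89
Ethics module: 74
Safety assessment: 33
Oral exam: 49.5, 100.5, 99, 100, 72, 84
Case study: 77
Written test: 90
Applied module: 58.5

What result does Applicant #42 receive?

Oral exam: drop 49.5, 72 → average of remaining 4 = 383.5/4 = 95.875
Weighted total:
  Skills demo 89 × 0.1 = 8.9
  Ethics module 74 × 0.07 = 5.18
  Safety assessment 33 × 0.21 = 6.93
  Oral exam 95.875 × 0.24 = 23.01
  Case study 77 × 0.13 = 10.01
  Written test 90 × 0.07 = 6.3
  Applied module 58.5 × 0.18 = 10.53
Sum = 70.86
70.86 is ≥ 70.5 and < 89 → Meets

Meets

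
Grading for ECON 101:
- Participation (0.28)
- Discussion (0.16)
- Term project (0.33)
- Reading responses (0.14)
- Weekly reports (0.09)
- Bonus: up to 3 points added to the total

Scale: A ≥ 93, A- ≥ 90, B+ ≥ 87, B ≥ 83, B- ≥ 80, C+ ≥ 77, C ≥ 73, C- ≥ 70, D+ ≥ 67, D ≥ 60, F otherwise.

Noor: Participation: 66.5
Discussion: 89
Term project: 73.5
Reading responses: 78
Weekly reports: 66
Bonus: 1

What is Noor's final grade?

C

Weighted total:
  Participation 66.5 × 0.28 = 18.62
  Discussion 89 × 0.16 = 14.24
  Term project 73.5 × 0.33 = 24.255
  Reading responses 78 × 0.14 = 10.92
  Weekly reports 66 × 0.09 = 5.94
Sum = 73.975
Bonus: 73.975 + 1 = 74.975
74.975 is ≥ 73 and < 77 → C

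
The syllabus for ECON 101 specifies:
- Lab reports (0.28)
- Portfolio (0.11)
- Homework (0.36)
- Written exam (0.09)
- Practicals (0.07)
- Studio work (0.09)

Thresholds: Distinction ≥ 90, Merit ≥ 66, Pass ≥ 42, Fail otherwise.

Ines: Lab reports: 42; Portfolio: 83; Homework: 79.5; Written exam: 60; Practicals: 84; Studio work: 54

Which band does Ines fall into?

Pass

Weighted total:
  Lab reports 42 × 0.28 = 11.76
  Portfolio 83 × 0.11 = 9.13
  Homework 79.5 × 0.36 = 28.62
  Written exam 60 × 0.09 = 5.4
  Practicals 84 × 0.07 = 5.88
  Studio work 54 × 0.09 = 4.86
Sum = 65.65
65.65 is ≥ 42 and < 66 → Pass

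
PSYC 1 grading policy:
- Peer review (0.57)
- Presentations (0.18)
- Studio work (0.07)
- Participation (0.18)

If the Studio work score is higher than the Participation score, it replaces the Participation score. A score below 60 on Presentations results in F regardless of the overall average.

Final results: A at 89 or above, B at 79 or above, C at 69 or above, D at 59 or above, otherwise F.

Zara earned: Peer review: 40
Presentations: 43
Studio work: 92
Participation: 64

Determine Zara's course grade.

F

Studio work (92) > Participation (64), so Participation counts as 92.
Presentations score 43 < 60: minimum not met.
Weighted total:
  Peer review 40 × 0.57 = 22.8
  Presentations 43 × 0.18 = 7.74
  Studio work 92 × 0.07 = 6.44
  Participation 92 × 0.18 = 16.56
Sum = 53.54
Because the Presentations minimum was not met, the result is F.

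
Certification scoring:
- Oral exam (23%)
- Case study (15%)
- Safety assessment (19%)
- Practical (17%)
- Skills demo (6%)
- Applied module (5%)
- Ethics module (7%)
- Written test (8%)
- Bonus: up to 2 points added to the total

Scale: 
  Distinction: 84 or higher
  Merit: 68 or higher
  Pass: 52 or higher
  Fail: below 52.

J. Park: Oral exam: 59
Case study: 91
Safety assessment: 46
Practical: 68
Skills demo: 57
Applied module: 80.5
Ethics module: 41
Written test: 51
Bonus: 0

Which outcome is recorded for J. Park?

Pass

Weighted total:
  Oral exam 59 × 0.23 = 13.57
  Case study 91 × 0.15 = 13.65
  Safety assessment 46 × 0.19 = 8.74
  Practical 68 × 0.17 = 11.56
  Skills demo 57 × 0.06 = 3.42
  Applied module 80.5 × 0.05 = 4.025
  Ethics module 41 × 0.07 = 2.87
  Written test 51 × 0.08 = 4.08
Sum = 61.915
Bonus: 61.915 + 0 = 61.915
61.915 is ≥ 52 and < 68 → Pass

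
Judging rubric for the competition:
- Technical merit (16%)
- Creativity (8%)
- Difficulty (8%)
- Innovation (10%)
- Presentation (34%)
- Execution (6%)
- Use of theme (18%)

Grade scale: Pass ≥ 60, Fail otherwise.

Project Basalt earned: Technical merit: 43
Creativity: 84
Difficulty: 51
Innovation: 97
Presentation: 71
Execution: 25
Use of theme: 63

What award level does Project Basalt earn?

Weighted total:
  Technical merit 43 × 0.16 = 6.88
  Creativity 84 × 0.08 = 6.72
  Difficulty 51 × 0.08 = 4.08
  Innovation 97 × 0.1 = 9.7
  Presentation 71 × 0.34 = 24.14
  Execution 25 × 0.06 = 1.5
  Use of theme 63 × 0.18 = 11.34
Sum = 64.36
64.36 ≥ 60 → Pass

Pass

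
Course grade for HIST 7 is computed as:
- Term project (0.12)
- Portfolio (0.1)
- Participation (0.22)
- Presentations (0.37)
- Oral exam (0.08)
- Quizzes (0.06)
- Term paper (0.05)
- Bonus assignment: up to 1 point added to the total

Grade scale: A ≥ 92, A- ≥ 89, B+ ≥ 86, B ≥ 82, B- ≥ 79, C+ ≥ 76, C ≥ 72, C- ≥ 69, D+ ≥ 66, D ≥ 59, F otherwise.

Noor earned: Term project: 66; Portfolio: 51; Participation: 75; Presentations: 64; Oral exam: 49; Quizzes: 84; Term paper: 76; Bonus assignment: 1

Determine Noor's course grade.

Weighted total:
  Term project 66 × 0.12 = 7.92
  Portfolio 51 × 0.1 = 5.1
  Participation 75 × 0.22 = 16.5
  Presentations 64 × 0.37 = 23.68
  Oral exam 49 × 0.08 = 3.92
  Quizzes 84 × 0.06 = 5.04
  Term paper 76 × 0.05 = 3.8
Sum = 65.96
Bonus assignment: 65.96 + 1 = 66.96
66.96 is ≥ 66 and < 69 → D+

D+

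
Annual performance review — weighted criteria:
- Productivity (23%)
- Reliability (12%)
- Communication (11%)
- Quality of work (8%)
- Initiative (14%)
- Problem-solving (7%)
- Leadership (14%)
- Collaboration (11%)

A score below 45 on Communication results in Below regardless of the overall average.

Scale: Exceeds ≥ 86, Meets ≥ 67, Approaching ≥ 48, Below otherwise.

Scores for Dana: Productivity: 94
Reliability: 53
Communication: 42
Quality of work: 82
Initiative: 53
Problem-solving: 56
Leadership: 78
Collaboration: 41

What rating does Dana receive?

Communication score 42 < 45: minimum not met.
Weighted total:
  Productivity 94 × 0.23 = 21.62
  Reliability 53 × 0.12 = 6.36
  Communication 42 × 0.11 = 4.62
  Quality of work 82 × 0.08 = 6.56
  Initiative 53 × 0.14 = 7.42
  Problem-solving 56 × 0.07 = 3.92
  Leadership 78 × 0.14 = 10.92
  Collaboration 41 × 0.11 = 4.51
Sum = 65.93
Because the Communication minimum was not met, the result is Below.

Below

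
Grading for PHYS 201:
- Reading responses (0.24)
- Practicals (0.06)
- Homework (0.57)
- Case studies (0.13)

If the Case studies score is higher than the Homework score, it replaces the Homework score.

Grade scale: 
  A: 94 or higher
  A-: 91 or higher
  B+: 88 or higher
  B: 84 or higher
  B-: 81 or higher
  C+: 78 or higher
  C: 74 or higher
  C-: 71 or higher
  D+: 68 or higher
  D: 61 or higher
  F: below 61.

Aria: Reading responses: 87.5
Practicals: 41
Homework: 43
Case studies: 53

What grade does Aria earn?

Case studies (53) > Homework (43), so Homework counts as 53.
Weighted total:
  Reading responses 87.5 × 0.24 = 21
  Practicals 41 × 0.06 = 2.46
  Homework 53 × 0.57 = 30.21
  Case studies 53 × 0.13 = 6.89
Sum = 60.56
60.56 < 61 → F

F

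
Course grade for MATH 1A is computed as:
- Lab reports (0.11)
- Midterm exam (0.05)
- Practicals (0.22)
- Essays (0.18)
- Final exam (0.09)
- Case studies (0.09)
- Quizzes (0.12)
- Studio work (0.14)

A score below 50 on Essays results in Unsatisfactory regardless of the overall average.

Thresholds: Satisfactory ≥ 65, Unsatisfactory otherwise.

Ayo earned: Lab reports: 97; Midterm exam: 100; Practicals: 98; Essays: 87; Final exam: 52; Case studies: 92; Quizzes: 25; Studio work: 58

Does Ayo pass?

Satisfactory

Essays score 87 ≥ 50: minimum met.
Weighted total:
  Lab reports 97 × 0.11 = 10.67
  Midterm exam 100 × 0.05 = 5
  Practicals 98 × 0.22 = 21.56
  Essays 87 × 0.18 = 15.66
  Final exam 52 × 0.09 = 4.68
  Case studies 92 × 0.09 = 8.28
  Quizzes 25 × 0.12 = 3
  Studio work 58 × 0.14 = 8.12
Sum = 76.97
76.97 ≥ 65 → Satisfactory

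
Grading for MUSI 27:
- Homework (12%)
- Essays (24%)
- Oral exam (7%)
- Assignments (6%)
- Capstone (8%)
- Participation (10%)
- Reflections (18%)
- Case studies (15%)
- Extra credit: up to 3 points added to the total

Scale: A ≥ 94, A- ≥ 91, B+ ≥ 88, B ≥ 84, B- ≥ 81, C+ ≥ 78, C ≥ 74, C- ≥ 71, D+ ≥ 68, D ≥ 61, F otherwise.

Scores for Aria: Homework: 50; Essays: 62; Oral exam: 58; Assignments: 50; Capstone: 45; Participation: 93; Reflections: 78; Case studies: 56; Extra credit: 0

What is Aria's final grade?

Weighted total:
  Homework 50 × 0.12 = 6
  Essays 62 × 0.24 = 14.88
  Oral exam 58 × 0.07 = 4.06
  Assignments 50 × 0.06 = 3
  Capstone 45 × 0.08 = 3.6
  Participation 93 × 0.1 = 9.3
  Reflections 78 × 0.18 = 14.04
  Case studies 56 × 0.15 = 8.4
Sum = 63.28
Extra credit: 63.28 + 0 = 63.28
63.28 is ≥ 61 and < 68 → D

D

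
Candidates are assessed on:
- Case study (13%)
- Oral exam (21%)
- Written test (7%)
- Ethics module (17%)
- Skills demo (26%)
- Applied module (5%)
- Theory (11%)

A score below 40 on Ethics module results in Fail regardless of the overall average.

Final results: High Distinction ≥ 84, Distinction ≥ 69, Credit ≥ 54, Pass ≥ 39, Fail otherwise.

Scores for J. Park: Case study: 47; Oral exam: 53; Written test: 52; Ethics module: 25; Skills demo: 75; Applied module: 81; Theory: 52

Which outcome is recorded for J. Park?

Fail

Ethics module score 25 < 40: minimum not met.
Weighted total:
  Case study 47 × 0.13 = 6.11
  Oral exam 53 × 0.21 = 11.13
  Written test 52 × 0.07 = 3.64
  Ethics module 25 × 0.17 = 4.25
  Skills demo 75 × 0.26 = 19.5
  Applied module 81 × 0.05 = 4.05
  Theory 52 × 0.11 = 5.72
Sum = 54.4
Because the Ethics module minimum was not met, the result is Fail.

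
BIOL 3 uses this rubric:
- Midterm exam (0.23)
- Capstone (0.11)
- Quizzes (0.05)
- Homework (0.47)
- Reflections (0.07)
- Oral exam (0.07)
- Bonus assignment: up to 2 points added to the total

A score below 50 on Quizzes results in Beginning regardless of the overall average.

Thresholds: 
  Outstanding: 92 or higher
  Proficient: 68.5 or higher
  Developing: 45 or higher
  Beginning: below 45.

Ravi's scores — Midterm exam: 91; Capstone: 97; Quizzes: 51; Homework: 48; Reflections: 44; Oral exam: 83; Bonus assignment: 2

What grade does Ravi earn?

Quizzes score 51 ≥ 50: minimum met.
Weighted total:
  Midterm exam 91 × 0.23 = 20.93
  Capstone 97 × 0.11 = 10.67
  Quizzes 51 × 0.05 = 2.55
  Homework 48 × 0.47 = 22.56
  Reflections 44 × 0.07 = 3.08
  Oral exam 83 × 0.07 = 5.81
Sum = 65.6
Bonus assignment: 65.6 + 2 = 67.6
67.6 is ≥ 45 and < 68.5 → Developing

Developing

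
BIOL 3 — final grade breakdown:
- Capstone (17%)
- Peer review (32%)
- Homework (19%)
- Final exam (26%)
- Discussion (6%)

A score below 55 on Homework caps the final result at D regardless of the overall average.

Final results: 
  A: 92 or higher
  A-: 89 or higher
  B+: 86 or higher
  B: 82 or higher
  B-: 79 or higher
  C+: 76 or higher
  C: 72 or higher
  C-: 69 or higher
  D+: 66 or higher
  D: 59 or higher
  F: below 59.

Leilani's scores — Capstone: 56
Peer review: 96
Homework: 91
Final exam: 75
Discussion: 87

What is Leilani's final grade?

Homework score 91 ≥ 55: minimum met.
Weighted total:
  Capstone 56 × 0.17 = 9.52
  Peer review 96 × 0.32 = 30.72
  Homework 91 × 0.19 = 17.29
  Final exam 75 × 0.26 = 19.5
  Discussion 87 × 0.06 = 5.22
Sum = 82.25
82.25 is ≥ 82 and < 86 → B

B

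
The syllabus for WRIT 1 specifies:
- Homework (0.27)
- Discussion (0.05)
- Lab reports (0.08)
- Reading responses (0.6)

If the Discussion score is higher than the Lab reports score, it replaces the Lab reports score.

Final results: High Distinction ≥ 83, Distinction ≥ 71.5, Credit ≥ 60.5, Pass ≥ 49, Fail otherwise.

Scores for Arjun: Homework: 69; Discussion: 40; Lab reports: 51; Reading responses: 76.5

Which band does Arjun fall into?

Discussion (40) ≤ Lab reports (51), so Lab reports stays at 51.
Weighted total:
  Homework 69 × 0.27 = 18.63
  Discussion 40 × 0.05 = 2
  Lab reports 51 × 0.08 = 4.08
  Reading responses 76.5 × 0.6 = 45.9
Sum = 70.61
70.61 is ≥ 60.5 and < 71.5 → Credit

Credit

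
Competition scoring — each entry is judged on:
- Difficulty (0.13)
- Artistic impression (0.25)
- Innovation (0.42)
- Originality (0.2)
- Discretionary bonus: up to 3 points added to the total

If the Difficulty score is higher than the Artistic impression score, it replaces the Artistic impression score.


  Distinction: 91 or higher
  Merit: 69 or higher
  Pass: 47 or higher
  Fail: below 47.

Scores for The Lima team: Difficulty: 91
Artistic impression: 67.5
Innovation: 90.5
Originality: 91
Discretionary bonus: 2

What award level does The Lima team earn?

Difficulty (91) > Artistic impression (67.5), so Artistic impression counts as 91.
Weighted total:
  Difficulty 91 × 0.13 = 11.83
  Artistic impression 91 × 0.25 = 22.75
  Innovation 90.5 × 0.42 = 38.01
  Originality 91 × 0.2 = 18.2
Sum = 90.79
Discretionary bonus: 90.79 + 2 = 92.79
92.79 ≥ 91 → Distinction

Distinction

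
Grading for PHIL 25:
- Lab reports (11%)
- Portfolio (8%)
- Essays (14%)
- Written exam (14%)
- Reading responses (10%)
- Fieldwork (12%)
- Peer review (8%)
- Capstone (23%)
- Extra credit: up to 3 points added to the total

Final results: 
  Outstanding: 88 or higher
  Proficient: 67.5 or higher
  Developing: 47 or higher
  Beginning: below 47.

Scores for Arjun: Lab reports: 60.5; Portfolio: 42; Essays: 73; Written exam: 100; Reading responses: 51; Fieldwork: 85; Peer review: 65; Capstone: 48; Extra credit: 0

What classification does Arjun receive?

Weighted total:
  Lab reports 60.5 × 0.11 = 6.655
  Portfolio 42 × 0.08 = 3.36
  Essays 73 × 0.14 = 10.22
  Written exam 100 × 0.14 = 14
  Reading responses 51 × 0.1 = 5.1
  Fieldwork 85 × 0.12 = 10.2
  Peer review 65 × 0.08 = 5.2
  Capstone 48 × 0.23 = 11.04
Sum = 65.775
Extra credit: 65.775 + 0 = 65.775
65.775 is ≥ 47 and < 67.5 → Developing

Developing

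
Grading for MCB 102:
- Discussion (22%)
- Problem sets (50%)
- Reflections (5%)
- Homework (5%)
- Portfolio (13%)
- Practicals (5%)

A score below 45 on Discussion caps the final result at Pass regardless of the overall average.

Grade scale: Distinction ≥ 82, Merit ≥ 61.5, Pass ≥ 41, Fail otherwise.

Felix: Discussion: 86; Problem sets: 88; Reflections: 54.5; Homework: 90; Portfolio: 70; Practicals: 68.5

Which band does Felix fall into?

Distinction

Discussion score 86 ≥ 45: minimum met.
Weighted total:
  Discussion 86 × 0.22 = 18.92
  Problem sets 88 × 0.5 = 44
  Reflections 54.5 × 0.05 = 2.725
  Homework 90 × 0.05 = 4.5
  Portfolio 70 × 0.13 = 9.1
  Practicals 68.5 × 0.05 = 3.425
Sum = 82.67
82.67 ≥ 82 → Distinction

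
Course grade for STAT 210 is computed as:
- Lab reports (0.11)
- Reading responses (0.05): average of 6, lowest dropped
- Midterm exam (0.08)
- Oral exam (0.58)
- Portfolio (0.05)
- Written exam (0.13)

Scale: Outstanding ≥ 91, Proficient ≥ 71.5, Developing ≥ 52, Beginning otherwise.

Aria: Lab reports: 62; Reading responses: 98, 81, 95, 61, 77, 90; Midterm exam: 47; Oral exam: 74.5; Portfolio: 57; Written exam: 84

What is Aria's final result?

Reading responses: drop 61 → average of remaining 5 = 441/5 = 88.2
Weighted total:
  Lab reports 62 × 0.11 = 6.82
  Reading responses 88.2 × 0.05 = 4.41
  Midterm exam 47 × 0.08 = 3.76
  Oral exam 74.5 × 0.58 = 43.21
  Portfolio 57 × 0.05 = 2.85
  Written exam 84 × 0.13 = 10.92
Sum = 71.97
71.97 is ≥ 71.5 and < 91 → Proficient

Proficient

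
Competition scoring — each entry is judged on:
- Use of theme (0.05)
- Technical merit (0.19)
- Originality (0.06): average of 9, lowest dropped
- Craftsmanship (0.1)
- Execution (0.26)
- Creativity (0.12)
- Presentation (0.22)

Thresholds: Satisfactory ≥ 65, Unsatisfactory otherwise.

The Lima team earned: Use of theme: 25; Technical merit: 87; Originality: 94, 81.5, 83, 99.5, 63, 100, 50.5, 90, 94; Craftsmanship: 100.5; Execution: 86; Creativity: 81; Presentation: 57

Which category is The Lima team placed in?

Originality: drop 50.5 → average of remaining 8 = 705/8 = 88.125
Weighted total:
  Use of theme 25 × 0.05 = 1.25
  Technical merit 87 × 0.19 = 16.53
  Originality 88.125 × 0.06 = 5.2875
  Craftsmanship 100.5 × 0.1 = 10.05
  Execution 86 × 0.26 = 22.36
  Creativity 81 × 0.12 = 9.72
  Presentation 57 × 0.22 = 12.54
Sum = 77.7375
77.7375 ≥ 65 → Satisfactory

Satisfactory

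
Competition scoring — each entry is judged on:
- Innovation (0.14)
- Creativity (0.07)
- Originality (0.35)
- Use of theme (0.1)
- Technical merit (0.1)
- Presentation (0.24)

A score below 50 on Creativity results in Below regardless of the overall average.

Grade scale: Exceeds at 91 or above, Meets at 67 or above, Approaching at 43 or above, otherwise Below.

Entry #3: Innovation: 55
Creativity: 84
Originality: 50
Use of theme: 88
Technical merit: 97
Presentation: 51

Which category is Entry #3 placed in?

Approaching

Creativity score 84 ≥ 50: minimum met.
Weighted total:
  Innovation 55 × 0.14 = 7.7
  Creativity 84 × 0.07 = 5.88
  Originality 50 × 0.35 = 17.5
  Use of theme 88 × 0.1 = 8.8
  Technical merit 97 × 0.1 = 9.7
  Presentation 51 × 0.24 = 12.24
Sum = 61.82
61.82 is ≥ 43 and < 67 → Approaching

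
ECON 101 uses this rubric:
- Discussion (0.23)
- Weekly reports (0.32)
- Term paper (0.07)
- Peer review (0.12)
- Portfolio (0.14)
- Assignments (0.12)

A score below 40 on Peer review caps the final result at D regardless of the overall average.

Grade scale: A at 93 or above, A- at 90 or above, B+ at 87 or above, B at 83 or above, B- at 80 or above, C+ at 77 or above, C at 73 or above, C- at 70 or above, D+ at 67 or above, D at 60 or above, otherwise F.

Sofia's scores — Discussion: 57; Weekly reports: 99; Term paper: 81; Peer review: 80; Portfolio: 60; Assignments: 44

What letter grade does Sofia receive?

C

Peer review score 80 ≥ 40: minimum met.
Weighted total:
  Discussion 57 × 0.23 = 13.11
  Weekly reports 99 × 0.32 = 31.68
  Term paper 81 × 0.07 = 5.67
  Peer review 80 × 0.12 = 9.6
  Portfolio 60 × 0.14 = 8.4
  Assignments 44 × 0.12 = 5.28
Sum = 73.74
73.74 is ≥ 73 and < 77 → C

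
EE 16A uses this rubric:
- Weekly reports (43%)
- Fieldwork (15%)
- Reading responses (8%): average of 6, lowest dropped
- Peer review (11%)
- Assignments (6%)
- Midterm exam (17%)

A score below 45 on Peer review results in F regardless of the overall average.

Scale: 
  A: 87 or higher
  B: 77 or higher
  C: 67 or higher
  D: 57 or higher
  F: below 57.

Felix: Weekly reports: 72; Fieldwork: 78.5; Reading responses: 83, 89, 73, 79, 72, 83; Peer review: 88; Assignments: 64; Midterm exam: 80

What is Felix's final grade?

Reading responses: drop 72 → average of remaining 5 = 407/5 = 81.4
Peer review score 88 ≥ 45: minimum met.
Weighted total:
  Weekly reports 72 × 0.43 = 30.96
  Fieldwork 78.5 × 0.15 = 11.775
  Reading responses 81.4 × 0.08 = 6.512
  Peer review 88 × 0.11 = 9.68
  Assignments 64 × 0.06 = 3.84
  Midterm exam 80 × 0.17 = 13.6
Sum = 76.367
76.367 is ≥ 67 and < 77 → C

C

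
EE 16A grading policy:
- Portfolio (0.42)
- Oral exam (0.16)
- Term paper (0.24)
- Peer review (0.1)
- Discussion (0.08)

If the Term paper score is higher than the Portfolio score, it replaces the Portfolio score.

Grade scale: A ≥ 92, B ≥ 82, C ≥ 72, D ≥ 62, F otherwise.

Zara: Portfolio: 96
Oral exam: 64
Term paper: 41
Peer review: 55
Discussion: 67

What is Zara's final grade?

D

Term paper (41) ≤ Portfolio (96), so Portfolio stays at 96.
Weighted total:
  Portfolio 96 × 0.42 = 40.32
  Oral exam 64 × 0.16 = 10.24
  Term paper 41 × 0.24 = 9.84
  Peer review 55 × 0.1 = 5.5
  Discussion 67 × 0.08 = 5.36
Sum = 71.26
71.26 is ≥ 62 and < 72 → D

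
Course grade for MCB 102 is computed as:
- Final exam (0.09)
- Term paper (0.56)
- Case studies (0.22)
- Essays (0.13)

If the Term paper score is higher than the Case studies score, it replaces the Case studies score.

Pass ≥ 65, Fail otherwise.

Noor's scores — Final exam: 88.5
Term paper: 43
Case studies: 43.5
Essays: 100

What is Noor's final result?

Term paper (43) ≤ Case studies (43.5), so Case studies stays at 43.5.
Weighted total:
  Final exam 88.5 × 0.09 = 7.965
  Term paper 43 × 0.56 = 24.08
  Case studies 43.5 × 0.22 = 9.57
  Essays 100 × 0.13 = 13
Sum = 54.615
54.615 < 65 → Fail

Fail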